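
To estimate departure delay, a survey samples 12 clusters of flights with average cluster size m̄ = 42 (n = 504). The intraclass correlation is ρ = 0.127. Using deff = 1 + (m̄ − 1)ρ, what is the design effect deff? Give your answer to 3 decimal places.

deff = 1 + (42 − 1)·0.127 = 1 + 5.207 = 6.207.

6.207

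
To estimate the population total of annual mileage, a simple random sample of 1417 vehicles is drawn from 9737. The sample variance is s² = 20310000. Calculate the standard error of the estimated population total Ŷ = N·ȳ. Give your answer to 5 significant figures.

Var(Ŷ) = N²·Var(ȳ) = N²·(1 − n/N)·s²/n.
f = 1417/9737 = 0.14552737; Var(ȳ) = 0.85447263·20310000/1417 = 12247.24.
Var(Ŷ) = 9737² · 12247.24 = 1.1611506 × 10^12.
SE(Ŷ) = √(1.1611506 × 10^12) = 1.0776 × 10^6.

1.0776 × 10^6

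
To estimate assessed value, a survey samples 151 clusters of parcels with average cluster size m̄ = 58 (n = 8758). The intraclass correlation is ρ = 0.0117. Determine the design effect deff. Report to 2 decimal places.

1.67

deff = 1 + (58 − 1)·0.0117 = 1 + 0.6669 = 1.6669.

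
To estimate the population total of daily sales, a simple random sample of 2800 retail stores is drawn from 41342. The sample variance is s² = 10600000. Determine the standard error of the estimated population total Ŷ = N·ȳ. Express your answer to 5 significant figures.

2.4560 × 10^6

Var(Ŷ) = N²·Var(ȳ) = N²·(1 − n/N)·s²/n.
f = 2800/41342 = 0.06772773; Var(ȳ) = 0.93227227·10600000/2800 = 3529.3164.
Var(Ŷ) = 41342² · 3529.3164 = 6.0321698 × 10^12.
SE(Ŷ) = √(6.0321698 × 10^12) = 2.4560 × 10^6.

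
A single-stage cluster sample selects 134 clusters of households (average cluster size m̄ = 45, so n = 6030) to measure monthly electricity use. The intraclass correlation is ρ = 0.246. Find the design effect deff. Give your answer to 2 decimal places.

11.82

deff = 1 + (45 − 1)·0.246 = 1 + 10.824 = 11.824.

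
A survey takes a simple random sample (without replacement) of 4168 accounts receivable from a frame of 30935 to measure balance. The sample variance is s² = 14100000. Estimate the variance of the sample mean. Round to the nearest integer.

Under SRS without replacement, Var(ȳ) = (1 − f)·s²/n with f = n/N = 4168/30935 = 0.13473412.
Var(ȳ) = (1 − 0.13473412)·14100000/4168 = 0.86526588·3382.9175 = 2927.1231.

2927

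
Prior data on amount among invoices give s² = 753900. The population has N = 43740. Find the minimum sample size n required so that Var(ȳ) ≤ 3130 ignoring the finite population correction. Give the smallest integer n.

241

Without fpc, n₀ = s²/D = 753900/3130 = 240.8626.
Rounding up, n = 241.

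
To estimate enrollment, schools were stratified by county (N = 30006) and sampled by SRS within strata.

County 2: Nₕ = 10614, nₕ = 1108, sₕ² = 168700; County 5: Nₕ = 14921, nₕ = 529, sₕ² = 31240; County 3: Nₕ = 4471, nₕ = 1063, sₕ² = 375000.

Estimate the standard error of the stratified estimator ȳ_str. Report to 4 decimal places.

Var(ȳ_str) = Σₕ Wₕ²(1 − fₕ)sₕ²/nₕ with Wₕ = Nₕ/N, N = 30006.
County 2: Wₕ = 0.35372925; term = 0.35372925²·(1 − 0.10439043)·168700/1108 = 17.062238.
County 5: Wₕ = 0.49726721; term = 0.49726721²·(1 − 0.03545339)·31240/529 = 14.085045.
County 3: Wₕ = 0.14900353; term = 0.14900353²·(1 − 0.23775442)·375000/1063 = 5.9701611.
Sum = 37.117444.
SE = √(37.117444) = 6.0924.

6.0924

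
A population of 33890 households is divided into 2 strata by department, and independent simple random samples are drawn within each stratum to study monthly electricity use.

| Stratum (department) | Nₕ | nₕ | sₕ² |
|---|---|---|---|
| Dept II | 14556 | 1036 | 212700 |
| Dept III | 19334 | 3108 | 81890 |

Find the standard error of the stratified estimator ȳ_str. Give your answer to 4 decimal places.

6.5097

Var(ȳ_str) = Σₕ Wₕ²(1 − fₕ)sₕ²/nₕ with Wₕ = Nₕ/N, N = 33890.
Dept II: Wₕ = 0.42950723; term = 0.42950723²·(1 − 0.07117340)·212700/1036 = 35.178987.
Dept III: Wₕ = 0.57049277; term = 0.57049277²·(1 − 0.16075308)·81890/3108 = 7.1968079.
Sum = 42.375795.
SE = √(42.375795) = 6.5097.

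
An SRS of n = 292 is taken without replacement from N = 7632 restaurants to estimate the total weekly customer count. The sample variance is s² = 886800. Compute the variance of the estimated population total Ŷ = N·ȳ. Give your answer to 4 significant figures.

Var(Ŷ) = N²·Var(ȳ) = N²·(1 − n/N)·s²/n.
f = 292/7632 = 0.03825996; Var(ȳ) = 0.96174004·886800/292 = 2920.7913.
Var(Ŷ) = 7632² · 2920.7913 = 1.7012857 × 10^11.

1.701 × 10^11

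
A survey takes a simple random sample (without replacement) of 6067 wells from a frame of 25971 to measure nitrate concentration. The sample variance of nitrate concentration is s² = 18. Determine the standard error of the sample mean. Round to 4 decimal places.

0.0477

Under SRS without replacement, Var(ȳ) = (1 − f)·s²/n with f = n/N = 6067/25971 = 0.23360672.
Var(ȳ) = (1 − 0.23360672)·18/6067 = 0.76639328·0.00296687 = 0.0022737892.
SE(ȳ) = √(0.0022737892) = 0.0477.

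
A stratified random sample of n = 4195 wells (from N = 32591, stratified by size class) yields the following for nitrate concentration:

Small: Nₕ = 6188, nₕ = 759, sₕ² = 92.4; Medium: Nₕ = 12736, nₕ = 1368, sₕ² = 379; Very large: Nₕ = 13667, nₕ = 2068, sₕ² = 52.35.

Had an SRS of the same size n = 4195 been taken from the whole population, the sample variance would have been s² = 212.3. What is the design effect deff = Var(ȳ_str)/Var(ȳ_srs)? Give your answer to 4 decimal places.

Var(ȳ_str) = Σ Wₕ²(1−fₕ)sₕ²/nₕ with Wₕ = Nₕ/32591:
  Small: (6188/32591)²·(1−759/6188)·92.4/759 = 0.0038503922
  Medium: (12736/32591)²·(1−1368/12736)·379/1368 = 0.037763728
  Very large: (13667/32591)²·(1−2068/13667)·52.35/2068 = 0.0037780223
  → Var(ȳ_str) = 0.045392143.
Var(ȳ_srs) = (1 − 4195/32591)·212.3/4195 = 0.044093798.
deff = 0.045392143 / 0.044093798 = 1.0294.

1.0294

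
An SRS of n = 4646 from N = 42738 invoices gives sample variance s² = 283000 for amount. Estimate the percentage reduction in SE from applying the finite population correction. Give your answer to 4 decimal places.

f = n/N = 4646/42738 = 0.10870888.
SE_no-fpc = √(s²/n) = 7.8046533; SE_fpc = √((1−f)s²/n) = 7.3682339.
Ratio = √(1−f) = 0.94408216. Reduction = 100·(1 − 0.94408216) = 5.5918%.

5.5918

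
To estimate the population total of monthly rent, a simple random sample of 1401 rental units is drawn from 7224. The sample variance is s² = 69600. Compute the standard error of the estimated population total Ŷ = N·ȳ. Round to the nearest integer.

Var(Ŷ) = N²·Var(ȳ) = N²·(1 − n/N)·s²/n.
f = 1401/7224 = 0.19393688; Var(ȳ) = 0.80606312·69600/1401 = 40.044249.
Var(Ŷ) = 7224² · 40.044249 = 2.0897562 × 10^9.
SE(Ŷ) = √(2.0897562 × 10^9) = 45714.

45714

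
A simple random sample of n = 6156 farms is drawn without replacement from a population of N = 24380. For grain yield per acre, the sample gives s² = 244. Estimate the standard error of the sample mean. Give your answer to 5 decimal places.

0.17213

Under SRS without replacement, Var(ȳ) = (1 − f)·s²/n with f = n/N = 6156/24380 = 0.25250205.
Var(ȳ) = (1 − 0.25250205)·244/6156 = 0.74749795·0.039636127 = 0.029627924.
SE(ȳ) = √(0.029627924) = 0.17213.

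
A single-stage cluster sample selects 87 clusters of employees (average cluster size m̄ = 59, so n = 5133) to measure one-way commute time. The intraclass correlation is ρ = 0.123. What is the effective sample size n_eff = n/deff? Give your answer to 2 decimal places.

deff = 1 + (59 − 1)·0.123 = 1 + 7.134 = 8.134.
n_eff = 5133 / 8.134 = 631.05.

631.05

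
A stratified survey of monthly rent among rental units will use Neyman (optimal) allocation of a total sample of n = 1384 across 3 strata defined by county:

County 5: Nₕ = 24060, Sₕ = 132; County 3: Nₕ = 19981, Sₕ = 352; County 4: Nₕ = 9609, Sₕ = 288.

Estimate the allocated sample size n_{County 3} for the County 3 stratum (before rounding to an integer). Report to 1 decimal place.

Neyman allocation: nₕ = n·NₕSₕ / Σⱼ NⱼSⱼ.
Σ NⱼSⱼ = 24060·132 + 19981·352 + 9609·288 = 1.2976624 × 10^7.
n_{County 3} = 1384·19981·352 / (1.2976624 × 10^7) = 750.1.

750.1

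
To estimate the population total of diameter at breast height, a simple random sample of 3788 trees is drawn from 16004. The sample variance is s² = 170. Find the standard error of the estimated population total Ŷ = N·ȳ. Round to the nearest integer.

2962

Var(Ŷ) = N²·Var(ȳ) = N²·(1 − n/N)·s²/n.
f = 3788/16004 = 0.23669083; Var(ȳ) = 0.76330917·170/3788 = 0.034256219.
Var(Ŷ) = 16004² · 0.034256219 = 8.7739774 × 10^6.
SE(Ŷ) = √(8.7739774 × 10^6) = 2962.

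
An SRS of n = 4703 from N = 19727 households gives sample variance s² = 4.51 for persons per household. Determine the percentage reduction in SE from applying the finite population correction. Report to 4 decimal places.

12.7305

f = n/N = 4703/19727 = 0.23840422.
SE_no-fpc = √(s²/n) = 0.030967117; SE_fpc = √((1−f)s²/n) = 0.027024835.
Ratio = √(1−f) = 0.87269455. Reduction = 100·(1 − 0.87269455) = 12.7305%.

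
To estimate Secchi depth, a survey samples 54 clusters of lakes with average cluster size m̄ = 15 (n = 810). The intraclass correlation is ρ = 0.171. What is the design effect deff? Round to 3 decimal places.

3.394

deff = 1 + (15 − 1)·0.171 = 1 + 2.394 = 3.394.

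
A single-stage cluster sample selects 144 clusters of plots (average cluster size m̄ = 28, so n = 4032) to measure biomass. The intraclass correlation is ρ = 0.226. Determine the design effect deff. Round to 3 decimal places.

7.102

deff = 1 + (28 − 1)·0.226 = 1 + 6.102 = 7.102.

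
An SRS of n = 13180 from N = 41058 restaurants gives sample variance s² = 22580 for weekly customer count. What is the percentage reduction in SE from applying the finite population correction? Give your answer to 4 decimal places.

17.5991

f = n/N = 13180/41058 = 0.32100930.
SE_no-fpc = √(s²/n) = 1.3088934; SE_fpc = √((1−f)s²/n) = 1.0785398.
Ratio = √(1−f) = 0.82400892. Reduction = 100·(1 − 0.82400892) = 17.5991%.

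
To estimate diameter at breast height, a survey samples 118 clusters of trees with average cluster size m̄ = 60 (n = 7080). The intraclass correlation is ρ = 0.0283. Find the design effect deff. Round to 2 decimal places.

deff = 1 + (60 − 1)·0.0283 = 1 + 1.6697 = 2.6697.

2.67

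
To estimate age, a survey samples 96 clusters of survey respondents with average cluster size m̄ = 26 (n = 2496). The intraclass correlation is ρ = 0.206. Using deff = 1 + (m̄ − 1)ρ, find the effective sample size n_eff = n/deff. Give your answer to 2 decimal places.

deff = 1 + (26 − 1)·0.206 = 1 + 5.15 = 6.15.
n_eff = 2496 / 6.15 = 405.85.

405.85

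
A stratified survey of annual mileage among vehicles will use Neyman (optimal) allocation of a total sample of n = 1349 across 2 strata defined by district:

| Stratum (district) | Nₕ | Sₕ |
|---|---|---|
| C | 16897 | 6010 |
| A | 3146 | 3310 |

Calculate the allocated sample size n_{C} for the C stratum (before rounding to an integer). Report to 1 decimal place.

Neyman allocation: nₕ = n·NₕSₕ / Σⱼ NⱼSⱼ.
Σ NⱼSⱼ = 16897·6010 + 3146·3310 = 1.1196423 × 10^8.
n_{C} = 1349·16897·6010 / (1.1196423 × 10^8) = 1223.5.

1223.5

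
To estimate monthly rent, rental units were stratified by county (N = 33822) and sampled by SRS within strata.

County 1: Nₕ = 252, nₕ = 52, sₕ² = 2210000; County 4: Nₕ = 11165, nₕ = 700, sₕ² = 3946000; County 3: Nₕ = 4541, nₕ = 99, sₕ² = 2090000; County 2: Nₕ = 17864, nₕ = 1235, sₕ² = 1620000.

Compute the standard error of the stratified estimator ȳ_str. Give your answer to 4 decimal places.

Var(ȳ_str) = Σₕ Wₕ²(1 − fₕ)sₕ²/nₕ with Wₕ = Nₕ/N, N = 33822.
County 1: Wₕ = 0.00745077; term = 0.00745077²·(1 − 0.20634921)·2210000/52 = 1.872496.
County 4: Wₕ = 0.33011058; term = 0.33011058²·(1 − 0.06269592)·3946000/700 = 575.78246.
County 3: Wₕ = 0.13426172; term = 0.13426172²·(1 − 0.02180137)·2090000/99 = 372.25675.
County 2: Wₕ = 0.52817693; term = 0.52817693²·(1 − 0.06913345)·1620000/1235 = 340.63897.
Sum = 1290.5507.
SE = √(1290.5507) = 35.9242.

35.9242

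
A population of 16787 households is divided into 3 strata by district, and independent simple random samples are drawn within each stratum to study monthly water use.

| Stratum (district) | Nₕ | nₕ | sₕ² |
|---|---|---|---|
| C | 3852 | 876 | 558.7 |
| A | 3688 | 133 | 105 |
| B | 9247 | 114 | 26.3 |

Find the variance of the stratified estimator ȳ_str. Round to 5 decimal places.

0.13181

Var(ȳ_str) = Σₕ Wₕ²(1 − fₕ)sₕ²/nₕ with Wₕ = Nₕ/N, N = 16787.
C: Wₕ = 0.22946328; term = 0.22946328²·(1 − 0.22741433)·558.7/876 = 0.025944636.
A: Wₕ = 0.21969381; term = 0.21969381²·(1 − 0.03606291)·105/133 = 0.03673009.
B: Wₕ = 0.55084291; term = 0.55084291²·(1 − 0.01232832)·26.3/114 = 0.069138353.
Sum = 0.13181308.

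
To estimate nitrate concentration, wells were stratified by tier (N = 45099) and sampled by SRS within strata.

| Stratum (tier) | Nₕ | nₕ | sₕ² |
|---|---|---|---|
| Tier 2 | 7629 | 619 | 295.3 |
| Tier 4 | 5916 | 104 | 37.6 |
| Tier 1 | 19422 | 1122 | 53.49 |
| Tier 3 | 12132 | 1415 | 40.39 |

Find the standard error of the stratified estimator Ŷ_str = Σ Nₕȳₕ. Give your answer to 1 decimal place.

Var(Ŷ_str) = Σₕ Nₕ²(1 − fₕ)sₕ²/nₕ.
Tier 2: 7629²·(1 − 619/7629)·295.3/619 = 2.5512818 × 10^7.
Tier 4: 5916²·(1 − 104/5916)·37.6/104 = 1.2431063 × 10^7.
Tier 1: 19422²·(1 − 1122/19422)·53.49/1122 = 1.6944345 × 10^7.
Tier 3: 12132²·(1 − 1415/12132)·40.39/1415 = 3.7112742 × 10^6.
Sum = 5.85995 × 10^7.
SE = √(5.85995 × 10^7) = 7655.0.

7655.0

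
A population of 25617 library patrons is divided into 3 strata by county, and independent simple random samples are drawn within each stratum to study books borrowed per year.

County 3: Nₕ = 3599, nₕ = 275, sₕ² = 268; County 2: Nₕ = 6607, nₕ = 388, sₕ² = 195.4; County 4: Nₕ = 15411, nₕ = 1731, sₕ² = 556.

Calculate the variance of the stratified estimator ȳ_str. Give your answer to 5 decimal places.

0.15249

Var(ȳ_str) = Σₕ Wₕ²(1 − fₕ)sₕ²/nₕ with Wₕ = Nₕ/N, N = 25617.
County 3: Wₕ = 0.14049264; term = 0.14049264²·(1 − 0.07641011)·268/275 = 0.01776595.
County 2: Wₕ = 0.25791467; term = 0.25791467²·(1 − 0.05872559)·195.4/388 = 0.0315327.
County 4: Wₕ = 0.60159269; term = 0.60159269²·(1 − 0.11232237)·556/1731 = 0.10319012.
Sum = 0.15248877.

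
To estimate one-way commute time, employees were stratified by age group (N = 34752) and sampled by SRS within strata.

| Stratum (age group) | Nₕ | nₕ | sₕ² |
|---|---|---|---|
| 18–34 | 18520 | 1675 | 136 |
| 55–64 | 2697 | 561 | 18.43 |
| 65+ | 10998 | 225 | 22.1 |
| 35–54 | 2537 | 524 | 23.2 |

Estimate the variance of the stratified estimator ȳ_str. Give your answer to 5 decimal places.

Var(ȳ_str) = Σₕ Wₕ²(1 − fₕ)sₕ²/nₕ with Wₕ = Nₕ/N, N = 34752.
18–34: Wₕ = 0.53291897; term = 0.53291897²·(1 − 0.09044276)·136/1675 = 0.020973769.
55–64: Wₕ = 0.07760704; term = 0.07760704²·(1 − 0.20800890)·18.43/561 = 1.567058 × 10^-4.
65+: Wₕ = 0.31647099; term = 0.31647099²·(1 − 0.02045827)·22.1/225 = 0.0096360828.
35–54: Wₕ = 0.07300299; term = 0.07300299²·(1 − 0.20654316)·23.2/524 = 1.8722392 × 10^-4.
Sum = 0.030953782.

0.03095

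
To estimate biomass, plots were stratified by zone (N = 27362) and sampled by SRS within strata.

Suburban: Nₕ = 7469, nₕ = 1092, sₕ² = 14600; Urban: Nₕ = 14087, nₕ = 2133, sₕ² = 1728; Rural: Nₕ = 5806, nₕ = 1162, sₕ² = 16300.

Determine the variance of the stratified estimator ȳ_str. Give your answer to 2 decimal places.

Var(ȳ_str) = Σₕ Wₕ²(1 − fₕ)sₕ²/nₕ with Wₕ = Nₕ/N, N = 27362.
Suburban: Wₕ = 0.27296981; term = 0.27296981²·(1 − 0.14620431)·14600/1092 = 0.85057657.
Urban: Wₕ = 0.51483810; term = 0.51483810²·(1 − 0.15141620)·1728/2133 = 0.18221703.
Rural: Wₕ = 0.21219209; term = 0.21219209²·(1 − 0.20013779)·16300/1162 = 0.50519034.
Sum = 1.5379839.

1.54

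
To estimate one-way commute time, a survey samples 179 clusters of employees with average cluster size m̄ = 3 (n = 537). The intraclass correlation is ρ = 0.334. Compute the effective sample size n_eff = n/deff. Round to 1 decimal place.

deff = 1 + (3 − 1)·0.334 = 1 + 0.668 = 1.668.
n_eff = 537 / 1.668 = 321.9.

321.9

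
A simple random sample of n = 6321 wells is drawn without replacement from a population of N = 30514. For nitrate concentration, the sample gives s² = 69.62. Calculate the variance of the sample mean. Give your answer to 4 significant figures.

0.008733

Under SRS without replacement, Var(ȳ) = (1 − f)·s²/n with f = n/N = 6321/30514 = 0.20715082.
Var(ȳ) = (1 − 0.20715082)·69.62/6321 = 0.79284918·0.01101408 = 0.0087325044.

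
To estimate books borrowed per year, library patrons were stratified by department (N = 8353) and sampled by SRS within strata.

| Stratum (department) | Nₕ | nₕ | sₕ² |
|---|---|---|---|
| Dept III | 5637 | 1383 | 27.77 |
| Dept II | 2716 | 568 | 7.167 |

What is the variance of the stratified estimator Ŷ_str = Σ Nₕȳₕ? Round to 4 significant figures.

Var(Ŷ_str) = Σₕ Nₕ²(1 − fₕ)sₕ²/nₕ.
Dept III: 5637²·(1 − 1383/5637)·27.77/1383 = 481503.25.
Dept II: 2716²·(1 − 568/2716)·7.167/568 = 73612.762.
Sum = 555116.01.

555100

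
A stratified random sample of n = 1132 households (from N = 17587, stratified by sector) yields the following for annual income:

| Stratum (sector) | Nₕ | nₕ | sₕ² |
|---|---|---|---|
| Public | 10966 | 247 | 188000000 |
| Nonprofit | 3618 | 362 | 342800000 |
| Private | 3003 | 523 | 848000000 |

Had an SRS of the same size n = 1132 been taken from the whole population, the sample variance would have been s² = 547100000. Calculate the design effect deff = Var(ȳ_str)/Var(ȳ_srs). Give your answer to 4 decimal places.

Var(ȳ_str) = Σ Wₕ²(1−fₕ)sₕ²/nₕ with Wₕ = Nₕ/17587:
  Public: (10966/17587)²·(1−247/10966)·188000000/247 = 289254.34
  Nonprofit: (3618/17587)²·(1−362/3618)·342800000/362 = 36066.307
  Private: (3003/17587)²·(1−523/3003)·848000000/523 = 39040.705
  → Var(ȳ_str) = 364361.35.
Var(ȳ_srs) = (1 − 1132/17587)·547100000/1132 = 452195.68.
deff = 364361.35 / 452195.68 = 0.8058.

0.8058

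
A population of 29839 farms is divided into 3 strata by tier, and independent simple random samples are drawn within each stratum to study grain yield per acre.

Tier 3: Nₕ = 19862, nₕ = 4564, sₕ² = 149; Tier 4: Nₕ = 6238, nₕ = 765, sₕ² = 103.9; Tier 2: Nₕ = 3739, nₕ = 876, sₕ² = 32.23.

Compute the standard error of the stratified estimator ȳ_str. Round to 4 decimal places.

0.1296

Var(ȳ_str) = Σₕ Wₕ²(1 − fₕ)sₕ²/nₕ with Wₕ = Nₕ/N, N = 29839.
Tier 3: Wₕ = 0.66563893; term = 0.66563893²·(1 − 0.22978552)·149/4564 = 0.011141143.
Tier 4: Wₕ = 0.20905526; term = 0.20905526²·(1 − 0.12263546)·103.9/765 = 0.0052078252.
Tier 2: Wₕ = 0.12530581; term = 0.12530581²·(1 − 0.23428724)·32.23/876 = 4.4234842 × 10^-4.
Sum = 0.016791317.
SE = √(0.016791317) = 0.1296.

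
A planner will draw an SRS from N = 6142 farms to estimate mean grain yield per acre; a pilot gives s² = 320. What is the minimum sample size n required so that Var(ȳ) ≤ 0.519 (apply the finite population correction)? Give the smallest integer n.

561

Without fpc, n₀ = s²/D = 320/0.519 = 616.5703.
With fpc, (1 − n/N)·s²/n ≤ D requires n ≥ n₀/(1 + n₀/N) = 616.5703/(1 + 616.5703/6142) = 560.3219.
Rounding up, n = 561.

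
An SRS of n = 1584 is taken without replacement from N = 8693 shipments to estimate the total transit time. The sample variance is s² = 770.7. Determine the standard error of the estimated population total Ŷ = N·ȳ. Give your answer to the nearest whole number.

Var(Ŷ) = N²·Var(ȳ) = N²·(1 − n/N)·s²/n.
f = 1584/8693 = 0.18221558; Var(ȳ) = 0.81778442·770.7/1584 = 0.39789549.
Var(Ŷ) = 8693² · 0.39789549 = 3.0068265 × 10^7.
SE(Ŷ) = √(3.0068265 × 10^7) = 5483.

5483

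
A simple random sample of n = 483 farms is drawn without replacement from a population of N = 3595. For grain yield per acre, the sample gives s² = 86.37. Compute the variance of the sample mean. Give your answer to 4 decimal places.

0.1548

Under SRS without replacement, Var(ȳ) = (1 − f)·s²/n with f = n/N = 483/3595 = 0.13435327.
Var(ȳ) = (1 − 0.13435327)·86.37/483 = 0.86564673·0.17881988 = 0.15479484.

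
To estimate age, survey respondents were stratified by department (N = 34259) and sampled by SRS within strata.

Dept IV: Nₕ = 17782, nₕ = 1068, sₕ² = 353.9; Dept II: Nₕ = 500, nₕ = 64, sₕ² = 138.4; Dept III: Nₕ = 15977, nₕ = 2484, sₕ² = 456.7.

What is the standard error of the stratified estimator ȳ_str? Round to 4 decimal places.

0.3436

Var(ȳ_str) = Σₕ Wₕ²(1 − fₕ)sₕ²/nₕ with Wₕ = Nₕ/N, N = 34259.
Dept IV: Wₕ = 0.51904609; term = 0.51904609²·(1 − 0.06006074)·353.9/1068 = 0.083911397.
Dept II: Wₕ = 0.01459471; term = 0.01459471²·(1 − 0.12800000)·138.4/64 = 4.0166431 × 10^-4.
Dept III: Wₕ = 0.46635920; term = 0.46635920²·(1 − 0.15547349)·456.7/2484 = 0.033770214.
Sum = 0.11808328.
SE = √(0.11808328) = 0.3436.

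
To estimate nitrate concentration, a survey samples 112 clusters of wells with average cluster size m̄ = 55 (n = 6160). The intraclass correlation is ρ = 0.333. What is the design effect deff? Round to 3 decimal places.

deff = 1 + (55 − 1)·0.333 = 1 + 17.982 = 18.982.

18.982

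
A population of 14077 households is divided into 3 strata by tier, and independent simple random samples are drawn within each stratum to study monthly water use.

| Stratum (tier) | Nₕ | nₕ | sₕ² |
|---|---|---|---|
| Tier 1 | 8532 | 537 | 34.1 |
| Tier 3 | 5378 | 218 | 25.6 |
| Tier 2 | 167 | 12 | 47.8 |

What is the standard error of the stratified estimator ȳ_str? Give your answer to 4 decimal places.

Var(ȳ_str) = Σₕ Wₕ²(1 − fₕ)sₕ²/nₕ with Wₕ = Nₕ/N, N = 14077.
Tier 1: Wₕ = 0.60609505; term = 0.60609505²·(1 − 0.06293952)·34.1/537 = 0.021858944.
Tier 3: Wₕ = 0.38204163; term = 0.38204163²·(1 − 0.04053552)·25.6/218 = 0.016444995.
Tier 2: Wₕ = 0.01186332; term = 0.01186332²·(1 − 0.07185629)·47.8/12 = 5.2032489 × 10^-4.
Sum = 0.038824264.
SE = √(0.038824264) = 0.1970.

0.1970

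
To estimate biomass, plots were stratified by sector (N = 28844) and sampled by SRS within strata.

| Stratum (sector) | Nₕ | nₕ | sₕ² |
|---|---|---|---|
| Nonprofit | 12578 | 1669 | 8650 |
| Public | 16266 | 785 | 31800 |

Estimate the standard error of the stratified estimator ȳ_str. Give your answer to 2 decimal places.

Var(ȳ_str) = Σₕ Wₕ²(1 − fₕ)sₕ²/nₕ with Wₕ = Nₕ/N, N = 28844.
Nonprofit: Wₕ = 0.43606989; term = 0.43606989²·(1 − 0.13269200)·8650/1669 = 0.85476224.
Public: Wₕ = 0.56393011; term = 0.56393011²·(1 − 0.04826017)·31800/785 = 12.261011.
Sum = 13.115773.
SE = √(13.115773) = 3.62.

3.62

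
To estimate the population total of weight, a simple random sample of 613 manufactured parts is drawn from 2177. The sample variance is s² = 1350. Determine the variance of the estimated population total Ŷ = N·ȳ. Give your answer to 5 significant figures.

Var(Ŷ) = N²·Var(ȳ) = N²·(1 − n/N)·s²/n.
f = 613/2177 = 0.28158016; Var(ȳ) = 0.71841984·1350/613 = 1.5821644.
Var(Ŷ) = 2177² · 1.5821644 = 7.4983976 × 10^6.

7.4984 × 10^6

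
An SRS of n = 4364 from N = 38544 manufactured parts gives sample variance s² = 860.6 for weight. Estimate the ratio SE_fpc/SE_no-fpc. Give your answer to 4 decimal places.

0.9417

f = n/N = 4364/38544 = 0.11322125.
SE_no-fpc = √(s²/n) = 0.44407702; SE_fpc = √((1−f)s²/n) = 0.41818258.
Ratio = √(1−f) = 0.94168930.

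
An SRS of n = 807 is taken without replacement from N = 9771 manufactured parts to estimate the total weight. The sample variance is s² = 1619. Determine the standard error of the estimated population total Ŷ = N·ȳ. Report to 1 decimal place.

Var(Ŷ) = N²·Var(ȳ) = N²·(1 − n/N)·s²/n.
f = 807/9771 = 0.08259134; Var(ȳ) = 0.91740866·1619/807 = 1.8405014.
Var(Ŷ) = 9771² · 1.8405014 = 1.7571716 × 10^8.
SE(Ŷ) = √(1.7571716 × 10^8) = 13255.8.

13255.8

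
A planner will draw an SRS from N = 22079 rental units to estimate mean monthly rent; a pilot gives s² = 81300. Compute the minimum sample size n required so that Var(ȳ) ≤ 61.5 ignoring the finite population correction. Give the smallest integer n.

1322

Without fpc, n₀ = s²/D = 81300/61.5 = 1321.9512.
Rounding up, n = 1322.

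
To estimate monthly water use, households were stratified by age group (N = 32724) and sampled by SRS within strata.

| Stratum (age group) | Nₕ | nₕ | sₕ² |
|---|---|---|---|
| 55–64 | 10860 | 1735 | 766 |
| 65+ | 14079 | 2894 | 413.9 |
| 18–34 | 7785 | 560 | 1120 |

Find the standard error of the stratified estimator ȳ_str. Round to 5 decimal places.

0.40858

Var(ȳ_str) = Σₕ Wₕ²(1 − fₕ)sₕ²/nₕ with Wₕ = Nₕ/N, N = 32724.
55–64: Wₕ = 0.33186652; term = 0.33186652²·(1 − 0.15976059)·766/1735 = 0.040856318.
65+: Wₕ = 0.43023469; term = 0.43023469²·(1 − 0.20555437)·413.9/2894 = 0.021031581.
18–34: Wₕ = 0.23789879; term = 0.23789879²·(1 − 0.07193320)·1120/560 = 0.10504943.
Sum = 0.16693733.
SE = √(0.16693733) = 0.40858.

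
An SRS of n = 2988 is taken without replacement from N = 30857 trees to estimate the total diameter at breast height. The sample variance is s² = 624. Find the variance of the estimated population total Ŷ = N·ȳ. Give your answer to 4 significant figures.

Var(Ŷ) = N²·Var(ȳ) = N²·(1 − n/N)·s²/n.
f = 2988/30857 = 0.09683378; Var(ȳ) = 0.90316622·624/2988 = 0.18861303.
Var(Ŷ) = 30857² · 0.18861303 = 1.7958874 × 10^8.

1.796 × 10^8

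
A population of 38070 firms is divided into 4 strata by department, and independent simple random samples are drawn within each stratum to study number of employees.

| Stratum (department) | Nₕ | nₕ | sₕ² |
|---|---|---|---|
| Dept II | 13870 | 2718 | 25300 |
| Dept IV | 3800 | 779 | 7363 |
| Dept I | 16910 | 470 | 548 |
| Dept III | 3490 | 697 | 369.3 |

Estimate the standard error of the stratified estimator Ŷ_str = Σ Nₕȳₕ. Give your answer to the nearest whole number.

43331

Var(Ŷ_str) = Σₕ Nₕ²(1 − fₕ)sₕ²/nₕ.
Dept II: 13870²·(1 − 2718/13870)·25300/2718 = 1.4397938 × 10^9.
Dept IV: 3800²·(1 − 779/3800)·7363/779 = 1.0850548 × 10^8.
Dept I: 16910²·(1 − 470/16910)·548/470 = 3.2413664 × 10^8.
Dept III: 3490²·(1 − 697/3490)·369.3/697 = 5.1646737 × 10^6.
Sum = 1.8776006 × 10^9.
SE = √(1.8776006 × 10^9) = 43331.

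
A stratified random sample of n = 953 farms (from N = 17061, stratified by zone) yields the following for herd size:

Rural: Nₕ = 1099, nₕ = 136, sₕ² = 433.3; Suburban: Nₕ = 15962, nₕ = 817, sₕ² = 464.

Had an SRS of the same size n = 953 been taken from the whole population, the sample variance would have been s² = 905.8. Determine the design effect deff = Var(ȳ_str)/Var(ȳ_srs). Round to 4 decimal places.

Var(ȳ_str) = Σ Wₕ²(1−fₕ)sₕ²/nₕ with Wₕ = Nₕ/17061:
  Rural: (1099/17061)²·(1−136/1099)·433.3/136 = 0.011584167
  Suburban: (15962/17061)²·(1−817/15962)·464/817 = 0.47167574
  → Var(ȳ_str) = 0.48325991.
Var(ȳ_srs) = (1 − 953/17061)·905.8/953 = 0.89738035.
deff = 0.48325991 / 0.89738035 = 0.5385.

0.5385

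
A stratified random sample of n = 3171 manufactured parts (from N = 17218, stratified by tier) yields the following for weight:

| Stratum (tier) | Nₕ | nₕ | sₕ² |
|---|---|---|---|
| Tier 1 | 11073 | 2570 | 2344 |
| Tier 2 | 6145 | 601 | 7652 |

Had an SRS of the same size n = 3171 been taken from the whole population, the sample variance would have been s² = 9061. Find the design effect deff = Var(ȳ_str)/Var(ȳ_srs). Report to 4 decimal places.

0.7519

Var(ȳ_str) = Σ Wₕ²(1−fₕ)sₕ²/nₕ with Wₕ = Nₕ/17218:
  Tier 1: (11073/17218)²·(1−2570/11073)·2344/2570 = 0.28966536
  Tier 2: (6145/17218)²·(1−601/6145)·7652/601 = 1.4631208
  → Var(ȳ_str) = 1.7527862.
Var(ȳ_srs) = (1 − 3171/17218)·9061/3171 = 2.3312066.
deff = 1.7527862 / 2.3312066 = 0.7519.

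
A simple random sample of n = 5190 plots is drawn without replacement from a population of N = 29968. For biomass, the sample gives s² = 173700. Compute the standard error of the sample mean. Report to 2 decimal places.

Under SRS without replacement, Var(ȳ) = (1 − f)·s²/n with f = n/N = 5190/29968 = 0.17318473.
Var(ȳ) = (1 − 0.17318473)·173700/5190 = 0.82681527·33.468208 = 27.672025.
SE(ȳ) = √(27.672025) = 5.26.

5.26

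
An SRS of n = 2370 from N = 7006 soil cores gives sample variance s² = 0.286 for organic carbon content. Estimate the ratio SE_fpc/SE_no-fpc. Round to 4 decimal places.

f = n/N = 2370/7006 = 0.33828147.
SE_no-fpc = √(s²/n) = 0.010985222; SE_fpc = √((1−f)s²/n) = 0.008936048.
Ratio = √(1−f) = 0.81346083.

0.8135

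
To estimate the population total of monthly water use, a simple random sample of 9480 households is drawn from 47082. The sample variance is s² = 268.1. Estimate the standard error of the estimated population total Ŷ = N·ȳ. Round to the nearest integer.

Var(Ŷ) = N²·Var(ȳ) = N²·(1 − n/N)·s²/n.
f = 9480/47082 = 0.20135083; Var(ȳ) = 0.79864917·268.1/9480 = 0.02258627.
Var(Ŷ) = 47082² · 0.02258627 = 5.0067317 × 10^7.
SE(Ŷ) = √(5.0067317 × 10^7) = 7076.

7076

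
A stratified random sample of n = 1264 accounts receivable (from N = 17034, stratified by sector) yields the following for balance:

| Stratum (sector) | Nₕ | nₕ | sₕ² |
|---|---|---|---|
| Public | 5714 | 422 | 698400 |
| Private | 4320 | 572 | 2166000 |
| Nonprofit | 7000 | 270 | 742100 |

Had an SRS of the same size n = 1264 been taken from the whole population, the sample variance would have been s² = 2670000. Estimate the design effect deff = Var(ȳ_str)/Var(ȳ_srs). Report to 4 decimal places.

0.4244

Var(ȳ_str) = Σ Wₕ²(1−fₕ)sₕ²/nₕ with Wₕ = Nₕ/17034:
  Public: (5714/17034)²·(1−422/5714)·698400/422 = 172.47199
  Private: (4320/17034)²·(1−572/4320)·2166000/572 = 211.30631
  Nonprofit: (7000/17034)²·(1−270/7000)·742100/270 = 446.25026
  → Var(ȳ_str) = 830.02856.
Var(ȳ_srs) = (1 − 1264/17034)·2670000/1264 = 1955.5964.
deff = 830.02856 / 1955.5964 = 0.4244.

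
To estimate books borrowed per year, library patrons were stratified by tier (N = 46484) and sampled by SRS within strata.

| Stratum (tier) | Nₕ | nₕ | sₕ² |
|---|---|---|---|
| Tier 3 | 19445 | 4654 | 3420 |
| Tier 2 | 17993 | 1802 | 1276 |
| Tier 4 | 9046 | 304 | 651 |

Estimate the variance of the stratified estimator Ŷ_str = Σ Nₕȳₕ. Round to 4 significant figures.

5.870 × 10^8

Var(Ŷ_str) = Σₕ Nₕ²(1 − fₕ)sₕ²/nₕ.
Tier 3: 19445²·(1 − 4654/19445)·3420/4654 = 2.1135144 × 10^8.
Tier 2: 17993²·(1 − 1802/17993)·1276/1802 = 2.0628761 × 10^8.
Tier 4: 9046²·(1 − 304/9046)·651/304 = 1.6934594 × 10^8.
Sum = 5.8698499 × 10^8.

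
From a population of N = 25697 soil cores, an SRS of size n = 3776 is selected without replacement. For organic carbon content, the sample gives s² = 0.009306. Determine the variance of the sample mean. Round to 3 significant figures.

Under SRS without replacement, Var(ȳ) = (1 − f)·s²/n with f = n/N = 3776/25697 = 0.14694322.
Var(ȳ) = (1 − 0.14694322)·0.009306/3776 = 0.85305678·2.4645127 × 10^-6 = 2.1023693 × 10^-6.

2.10 × 10^-6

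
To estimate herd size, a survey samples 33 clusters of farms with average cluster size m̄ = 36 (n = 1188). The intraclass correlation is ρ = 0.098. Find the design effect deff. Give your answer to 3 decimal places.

deff = 1 + (36 − 1)·0.098 = 1 + 3.43 = 4.43.

4.430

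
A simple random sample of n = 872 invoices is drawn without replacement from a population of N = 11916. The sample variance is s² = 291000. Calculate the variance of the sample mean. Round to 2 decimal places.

Under SRS without replacement, Var(ȳ) = (1 − f)·s²/n with f = n/N = 872/11916 = 0.07317892.
Var(ȳ) = (1 − 0.07317892)·291000/872 = 0.92682108·333.7156 = 309.29465.

309.29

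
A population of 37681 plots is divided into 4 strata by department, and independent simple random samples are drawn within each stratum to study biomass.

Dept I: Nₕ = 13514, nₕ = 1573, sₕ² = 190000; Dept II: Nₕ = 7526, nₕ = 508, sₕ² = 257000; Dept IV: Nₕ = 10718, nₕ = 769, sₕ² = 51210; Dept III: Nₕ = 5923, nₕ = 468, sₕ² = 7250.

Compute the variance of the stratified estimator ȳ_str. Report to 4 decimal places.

37.9009

Var(ȳ_str) = Σₕ Wₕ²(1 − fₕ)sₕ²/nₕ with Wₕ = Nₕ/N, N = 37681.
Dept I: Wₕ = 0.35864229; term = 0.35864229²·(1 − 0.11639781)·190000/1573 = 13.727917.
Dept II: Wₕ = 0.19972931; term = 0.19972931²·(1 − 0.06749934)·257000/508 = 18.819243.
Dept IV: Wₕ = 0.28444043; term = 0.28444043²·(1 − 0.07174846)·51210/769 = 5.0012295.
Dept III: Wₕ = 0.15718797; term = 0.15718797²·(1 − 0.07901401)·7250/468 = 0.35252003.
Sum = 37.90091.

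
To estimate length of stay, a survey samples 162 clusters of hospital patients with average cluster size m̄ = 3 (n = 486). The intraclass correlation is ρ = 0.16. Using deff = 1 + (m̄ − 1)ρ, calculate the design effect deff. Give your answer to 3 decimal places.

1.320

deff = 1 + (3 − 1)·0.16 = 1 + 0.32 = 1.32.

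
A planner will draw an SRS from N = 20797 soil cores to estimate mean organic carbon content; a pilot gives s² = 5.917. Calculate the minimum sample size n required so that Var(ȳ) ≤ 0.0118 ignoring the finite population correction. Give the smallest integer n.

502

Without fpc, n₀ = s²/D = 5.917/0.0118 = 501.4407.
Rounding up, n = 502.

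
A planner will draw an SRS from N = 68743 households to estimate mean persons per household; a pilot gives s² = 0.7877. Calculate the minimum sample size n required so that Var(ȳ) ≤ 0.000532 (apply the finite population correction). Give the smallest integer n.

1450

Without fpc, n₀ = s²/D = 0.7877/0.000532 = 1480.6391.
With fpc, (1 − n/N)·s²/n ≤ D requires n ≥ n₀/(1 + n₀/N) = 1480.6391/(1 + 1480.6391/68743) = 1449.4204.
Rounding up, n = 1450.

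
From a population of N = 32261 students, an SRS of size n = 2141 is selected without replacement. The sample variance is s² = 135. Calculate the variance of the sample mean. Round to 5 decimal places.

Under SRS without replacement, Var(ȳ) = (1 − f)·s²/n with f = n/N = 2141/32261 = 0.06636496.
Var(ȳ) = (1 − 0.06636496)·135/2141 = 0.93363504·0.063054647 = 0.058870028.

0.05887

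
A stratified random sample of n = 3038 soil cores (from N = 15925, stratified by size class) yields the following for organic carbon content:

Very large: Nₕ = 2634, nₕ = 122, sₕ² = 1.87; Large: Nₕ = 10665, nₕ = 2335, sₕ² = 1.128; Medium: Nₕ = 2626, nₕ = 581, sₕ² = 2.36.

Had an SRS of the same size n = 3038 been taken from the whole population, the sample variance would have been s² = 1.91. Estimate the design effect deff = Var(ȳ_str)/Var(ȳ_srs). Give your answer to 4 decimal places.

Var(ȳ_str) = Σ Wₕ²(1−fₕ)sₕ²/nₕ with Wₕ = Nₕ/15925:
  Very large: (2634/15925)²·(1−122/2634)·1.87/122 = 3.9990635 × 10^-4
  Large: (10665/15925)²·(1−2335/10665)·1.128/2335 = 1.6922682 × 10^-4
  Medium: (2626/15925)²·(1−581/2626)·2.36/581 = 8.6013184 × 10^-5
  → Var(ȳ_str) = 6.5514635 × 10^-4.
Var(ȳ_srs) = (1 − 3038/15925)·1.91/3038 = 5.0876589 × 10^-4.
deff = (6.5514635 × 10^-4) / (5.0876589 × 10^-4) = 1.2877.

1.2877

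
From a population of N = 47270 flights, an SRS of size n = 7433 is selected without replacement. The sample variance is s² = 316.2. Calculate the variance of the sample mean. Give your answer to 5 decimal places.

Under SRS without replacement, Var(ȳ) = (1 − f)·s²/n with f = n/N = 7433/47270 = 0.15724561.
Var(ȳ) = (1 − 0.15724561)·316.2/7433 = 0.84275439·0.042540024 = 0.035850792.

0.03585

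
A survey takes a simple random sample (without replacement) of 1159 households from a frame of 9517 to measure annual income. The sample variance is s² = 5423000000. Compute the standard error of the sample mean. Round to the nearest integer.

2027

Under SRS without replacement, Var(ȳ) = (1 − f)·s²/n with f = n/N = 1159/9517 = 0.12178207.
Var(ȳ) = (1 − 0.12178207)·5423000000/1159 = 0.87821793·4.6790336 × 10^6 = 4.1092112 × 10^6.
SE(ȳ) = √(4.1092112 × 10^6) = 2027.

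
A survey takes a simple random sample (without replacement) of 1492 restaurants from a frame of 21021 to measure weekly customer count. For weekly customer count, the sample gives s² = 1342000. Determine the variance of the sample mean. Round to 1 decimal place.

Under SRS without replacement, Var(ȳ) = (1 − f)·s²/n with f = n/N = 1492/21021 = 0.07097664.
Var(ȳ) = (1 − 0.07097664)·1342000/1492 = 0.92902336·899.46381 = 835.62289.

835.6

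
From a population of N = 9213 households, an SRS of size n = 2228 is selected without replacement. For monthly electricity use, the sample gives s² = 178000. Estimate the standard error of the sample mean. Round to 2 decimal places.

Under SRS without replacement, Var(ȳ) = (1 − f)·s²/n with f = n/N = 2228/9213 = 0.24183219.
Var(ȳ) = (1 − 0.24183219)·178000/2228 = 0.75816781·79.89228 = 60.571755.
SE(ȳ) = √(60.571755) = 7.78.

7.78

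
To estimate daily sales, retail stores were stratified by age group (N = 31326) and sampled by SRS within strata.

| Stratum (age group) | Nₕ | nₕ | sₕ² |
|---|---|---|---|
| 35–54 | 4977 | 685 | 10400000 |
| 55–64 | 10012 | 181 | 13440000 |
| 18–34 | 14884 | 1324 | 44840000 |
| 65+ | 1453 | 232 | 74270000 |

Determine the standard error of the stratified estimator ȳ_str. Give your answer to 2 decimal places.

123.78

Var(ȳ_str) = Σₕ Wₕ²(1 − fₕ)sₕ²/nₕ with Wₕ = Nₕ/N, N = 31326.
35–54: Wₕ = 0.15887761; term = 0.15887761²·(1 − 0.13763311)·10400000/685 = 330.49145.
55–64: Wₕ = 0.31960672; term = 0.31960672²·(1 − 0.01807831)·13440000/181 = 7447.8229.
18–34: Wₕ = 0.47513248; term = 0.47513248²·(1 − 0.08895458)·44840000/1324 = 6965.4164.
65+: Wₕ = 0.04638320; term = 0.04638320²·(1 − 0.15966965)·74270000/232 = 578.75776.
Sum = 15322.489.
SE = √(15322.489) = 123.78.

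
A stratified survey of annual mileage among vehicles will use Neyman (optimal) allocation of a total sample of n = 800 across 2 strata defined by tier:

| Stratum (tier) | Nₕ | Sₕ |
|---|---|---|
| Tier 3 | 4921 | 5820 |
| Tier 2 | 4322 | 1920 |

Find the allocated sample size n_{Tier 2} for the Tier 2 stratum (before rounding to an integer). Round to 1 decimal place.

179.7

Neyman allocation: nₕ = n·NₕSₕ / Σⱼ NⱼSⱼ.
Σ NⱼSⱼ = 4921·5820 + 4322·1920 = 3.693846 × 10^7.
n_{Tier 2} = 800·4322·1920 / (3.693846 × 10^7) = 179.7.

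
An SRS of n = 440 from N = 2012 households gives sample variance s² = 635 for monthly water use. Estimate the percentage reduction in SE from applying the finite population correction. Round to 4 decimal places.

f = n/N = 440/2012 = 0.21868787.
SE_no-fpc = √(s²/n) = 1.201325; SE_fpc = √((1−f)s²/n) = 1.0618736.
Ratio = √(1−f) = 0.88391862. Reduction = 100·(1 − 0.88391862) = 11.6081%.

11.6081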